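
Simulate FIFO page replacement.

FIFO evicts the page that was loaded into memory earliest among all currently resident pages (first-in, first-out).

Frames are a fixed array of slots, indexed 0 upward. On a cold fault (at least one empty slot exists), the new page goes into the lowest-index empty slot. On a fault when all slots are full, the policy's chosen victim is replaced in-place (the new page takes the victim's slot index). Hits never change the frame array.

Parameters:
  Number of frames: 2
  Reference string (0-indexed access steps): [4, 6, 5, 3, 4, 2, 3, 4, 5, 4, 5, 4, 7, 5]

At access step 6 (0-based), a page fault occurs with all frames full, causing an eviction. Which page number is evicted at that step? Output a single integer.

Answer: 4

Derivation:
Step 0: ref 4 -> FAULT, frames=[4,-]
Step 1: ref 6 -> FAULT, frames=[4,6]
Step 2: ref 5 -> FAULT, evict 4, frames=[5,6]
Step 3: ref 3 -> FAULT, evict 6, frames=[5,3]
Step 4: ref 4 -> FAULT, evict 5, frames=[4,3]
Step 5: ref 2 -> FAULT, evict 3, frames=[4,2]
Step 6: ref 3 -> FAULT, evict 4, frames=[3,2]
At step 6: evicted page 4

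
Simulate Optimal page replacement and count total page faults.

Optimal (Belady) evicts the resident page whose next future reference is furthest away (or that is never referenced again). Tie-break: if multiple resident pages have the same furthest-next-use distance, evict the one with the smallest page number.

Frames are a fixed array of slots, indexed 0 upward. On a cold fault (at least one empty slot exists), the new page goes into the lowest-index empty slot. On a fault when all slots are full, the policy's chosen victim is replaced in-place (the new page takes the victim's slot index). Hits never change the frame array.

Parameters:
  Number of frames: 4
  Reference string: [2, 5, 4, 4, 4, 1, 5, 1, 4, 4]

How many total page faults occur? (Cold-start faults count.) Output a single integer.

Answer: 4

Derivation:
Step 0: ref 2 → FAULT, frames=[2,-,-,-]
Step 1: ref 5 → FAULT, frames=[2,5,-,-]
Step 2: ref 4 → FAULT, frames=[2,5,4,-]
Step 3: ref 4 → HIT, frames=[2,5,4,-]
Step 4: ref 4 → HIT, frames=[2,5,4,-]
Step 5: ref 1 → FAULT, frames=[2,5,4,1]
Step 6: ref 5 → HIT, frames=[2,5,4,1]
Step 7: ref 1 → HIT, frames=[2,5,4,1]
Step 8: ref 4 → HIT, frames=[2,5,4,1]
Step 9: ref 4 → HIT, frames=[2,5,4,1]
Total faults: 4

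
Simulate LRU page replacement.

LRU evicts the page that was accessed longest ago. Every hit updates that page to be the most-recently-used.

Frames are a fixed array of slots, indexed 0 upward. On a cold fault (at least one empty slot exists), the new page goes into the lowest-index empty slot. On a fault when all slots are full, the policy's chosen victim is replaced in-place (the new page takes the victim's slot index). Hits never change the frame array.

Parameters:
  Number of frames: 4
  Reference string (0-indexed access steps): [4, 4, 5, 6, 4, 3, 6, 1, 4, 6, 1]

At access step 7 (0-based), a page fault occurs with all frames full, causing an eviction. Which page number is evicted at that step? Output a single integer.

Step 0: ref 4 -> FAULT, frames=[4,-,-,-]
Step 1: ref 4 -> HIT, frames=[4,-,-,-]
Step 2: ref 5 -> FAULT, frames=[4,5,-,-]
Step 3: ref 6 -> FAULT, frames=[4,5,6,-]
Step 4: ref 4 -> HIT, frames=[4,5,6,-]
Step 5: ref 3 -> FAULT, frames=[4,5,6,3]
Step 6: ref 6 -> HIT, frames=[4,5,6,3]
Step 7: ref 1 -> FAULT, evict 5, frames=[4,1,6,3]
At step 7: evicted page 5

Answer: 5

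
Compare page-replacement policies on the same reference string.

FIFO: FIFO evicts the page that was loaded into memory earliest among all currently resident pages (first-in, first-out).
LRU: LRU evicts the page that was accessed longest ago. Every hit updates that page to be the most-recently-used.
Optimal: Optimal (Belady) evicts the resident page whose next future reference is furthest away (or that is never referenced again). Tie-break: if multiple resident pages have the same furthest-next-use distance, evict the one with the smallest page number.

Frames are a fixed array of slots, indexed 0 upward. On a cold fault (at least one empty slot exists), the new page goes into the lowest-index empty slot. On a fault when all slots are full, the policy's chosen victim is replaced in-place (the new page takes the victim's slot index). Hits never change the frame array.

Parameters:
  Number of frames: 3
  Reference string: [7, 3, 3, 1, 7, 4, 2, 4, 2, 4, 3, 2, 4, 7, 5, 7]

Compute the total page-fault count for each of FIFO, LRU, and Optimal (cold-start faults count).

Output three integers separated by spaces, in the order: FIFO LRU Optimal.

--- FIFO ---
  step 0: ref 7 -> FAULT, frames=[7,-,-] (faults so far: 1)
  step 1: ref 3 -> FAULT, frames=[7,3,-] (faults so far: 2)
  step 2: ref 3 -> HIT, frames=[7,3,-] (faults so far: 2)
  step 3: ref 1 -> FAULT, frames=[7,3,1] (faults so far: 3)
  step 4: ref 7 -> HIT, frames=[7,3,1] (faults so far: 3)
  step 5: ref 4 -> FAULT, evict 7, frames=[4,3,1] (faults so far: 4)
  step 6: ref 2 -> FAULT, evict 3, frames=[4,2,1] (faults so far: 5)
  step 7: ref 4 -> HIT, frames=[4,2,1] (faults so far: 5)
  step 8: ref 2 -> HIT, frames=[4,2,1] (faults so far: 5)
  step 9: ref 4 -> HIT, frames=[4,2,1] (faults so far: 5)
  step 10: ref 3 -> FAULT, evict 1, frames=[4,2,3] (faults so far: 6)
  step 11: ref 2 -> HIT, frames=[4,2,3] (faults so far: 6)
  step 12: ref 4 -> HIT, frames=[4,2,3] (faults so far: 6)
  step 13: ref 7 -> FAULT, evict 4, frames=[7,2,3] (faults so far: 7)
  step 14: ref 5 -> FAULT, evict 2, frames=[7,5,3] (faults so far: 8)
  step 15: ref 7 -> HIT, frames=[7,5,3] (faults so far: 8)
  FIFO total faults: 8
--- LRU ---
  step 0: ref 7 -> FAULT, frames=[7,-,-] (faults so far: 1)
  step 1: ref 3 -> FAULT, frames=[7,3,-] (faults so far: 2)
  step 2: ref 3 -> HIT, frames=[7,3,-] (faults so far: 2)
  step 3: ref 1 -> FAULT, frames=[7,3,1] (faults so far: 3)
  step 4: ref 7 -> HIT, frames=[7,3,1] (faults so far: 3)
  step 5: ref 4 -> FAULT, evict 3, frames=[7,4,1] (faults so far: 4)
  step 6: ref 2 -> FAULT, evict 1, frames=[7,4,2] (faults so far: 5)
  step 7: ref 4 -> HIT, frames=[7,4,2] (faults so far: 5)
  step 8: ref 2 -> HIT, frames=[7,4,2] (faults so far: 5)
  step 9: ref 4 -> HIT, frames=[7,4,2] (faults so far: 5)
  step 10: ref 3 -> FAULT, evict 7, frames=[3,4,2] (faults so far: 6)
  step 11: ref 2 -> HIT, frames=[3,4,2] (faults so far: 6)
  step 12: ref 4 -> HIT, frames=[3,4,2] (faults so far: 6)
  step 13: ref 7 -> FAULT, evict 3, frames=[7,4,2] (faults so far: 7)
  step 14: ref 5 -> FAULT, evict 2, frames=[7,4,5] (faults so far: 8)
  step 15: ref 7 -> HIT, frames=[7,4,5] (faults so far: 8)
  LRU total faults: 8
--- Optimal ---
  step 0: ref 7 -> FAULT, frames=[7,-,-] (faults so far: 1)
  step 1: ref 3 -> FAULT, frames=[7,3,-] (faults so far: 2)
  step 2: ref 3 -> HIT, frames=[7,3,-] (faults so far: 2)
  step 3: ref 1 -> FAULT, frames=[7,3,1] (faults so far: 3)
  step 4: ref 7 -> HIT, frames=[7,3,1] (faults so far: 3)
  step 5: ref 4 -> FAULT, evict 1, frames=[7,3,4] (faults so far: 4)
  step 6: ref 2 -> FAULT, evict 7, frames=[2,3,4] (faults so far: 5)
  step 7: ref 4 -> HIT, frames=[2,3,4] (faults so far: 5)
  step 8: ref 2 -> HIT, frames=[2,3,4] (faults so far: 5)
  step 9: ref 4 -> HIT, frames=[2,3,4] (faults so far: 5)
  step 10: ref 3 -> HIT, frames=[2,3,4] (faults so far: 5)
  step 11: ref 2 -> HIT, frames=[2,3,4] (faults so far: 5)
  step 12: ref 4 -> HIT, frames=[2,3,4] (faults so far: 5)
  step 13: ref 7 -> FAULT, evict 2, frames=[7,3,4] (faults so far: 6)
  step 14: ref 5 -> FAULT, evict 3, frames=[7,5,4] (faults so far: 7)
  step 15: ref 7 -> HIT, frames=[7,5,4] (faults so far: 7)
  Optimal total faults: 7

Answer: 8 8 7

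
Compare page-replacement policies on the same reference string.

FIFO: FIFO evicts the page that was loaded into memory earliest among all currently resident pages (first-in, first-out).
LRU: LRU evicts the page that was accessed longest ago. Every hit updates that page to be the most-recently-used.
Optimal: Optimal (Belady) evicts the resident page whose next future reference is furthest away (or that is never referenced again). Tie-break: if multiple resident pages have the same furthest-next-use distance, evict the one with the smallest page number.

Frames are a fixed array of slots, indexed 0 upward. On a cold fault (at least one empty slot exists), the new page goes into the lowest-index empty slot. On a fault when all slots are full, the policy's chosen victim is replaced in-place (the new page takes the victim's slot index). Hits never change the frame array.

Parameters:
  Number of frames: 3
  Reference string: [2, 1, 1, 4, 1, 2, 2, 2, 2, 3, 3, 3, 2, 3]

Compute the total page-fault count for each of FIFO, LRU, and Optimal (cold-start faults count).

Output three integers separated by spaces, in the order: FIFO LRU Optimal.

Answer: 5 4 4

Derivation:
--- FIFO ---
  step 0: ref 2 -> FAULT, frames=[2,-,-] (faults so far: 1)
  step 1: ref 1 -> FAULT, frames=[2,1,-] (faults so far: 2)
  step 2: ref 1 -> HIT, frames=[2,1,-] (faults so far: 2)
  step 3: ref 4 -> FAULT, frames=[2,1,4] (faults so far: 3)
  step 4: ref 1 -> HIT, frames=[2,1,4] (faults so far: 3)
  step 5: ref 2 -> HIT, frames=[2,1,4] (faults so far: 3)
  step 6: ref 2 -> HIT, frames=[2,1,4] (faults so far: 3)
  step 7: ref 2 -> HIT, frames=[2,1,4] (faults so far: 3)
  step 8: ref 2 -> HIT, frames=[2,1,4] (faults so far: 3)
  step 9: ref 3 -> FAULT, evict 2, frames=[3,1,4] (faults so far: 4)
  step 10: ref 3 -> HIT, frames=[3,1,4] (faults so far: 4)
  step 11: ref 3 -> HIT, frames=[3,1,4] (faults so far: 4)
  step 12: ref 2 -> FAULT, evict 1, frames=[3,2,4] (faults so far: 5)
  step 13: ref 3 -> HIT, frames=[3,2,4] (faults so far: 5)
  FIFO total faults: 5
--- LRU ---
  step 0: ref 2 -> FAULT, frames=[2,-,-] (faults so far: 1)
  step 1: ref 1 -> FAULT, frames=[2,1,-] (faults so far: 2)
  step 2: ref 1 -> HIT, frames=[2,1,-] (faults so far: 2)
  step 3: ref 4 -> FAULT, frames=[2,1,4] (faults so far: 3)
  step 4: ref 1 -> HIT, frames=[2,1,4] (faults so far: 3)
  step 5: ref 2 -> HIT, frames=[2,1,4] (faults so far: 3)
  step 6: ref 2 -> HIT, frames=[2,1,4] (faults so far: 3)
  step 7: ref 2 -> HIT, frames=[2,1,4] (faults so far: 3)
  step 8: ref 2 -> HIT, frames=[2,1,4] (faults so far: 3)
  step 9: ref 3 -> FAULT, evict 4, frames=[2,1,3] (faults so far: 4)
  step 10: ref 3 -> HIT, frames=[2,1,3] (faults so far: 4)
  step 11: ref 3 -> HIT, frames=[2,1,3] (faults so far: 4)
  step 12: ref 2 -> HIT, frames=[2,1,3] (faults so far: 4)
  step 13: ref 3 -> HIT, frames=[2,1,3] (faults so far: 4)
  LRU total faults: 4
--- Optimal ---
  step 0: ref 2 -> FAULT, frames=[2,-,-] (faults so far: 1)
  step 1: ref 1 -> FAULT, frames=[2,1,-] (faults so far: 2)
  step 2: ref 1 -> HIT, frames=[2,1,-] (faults so far: 2)
  step 3: ref 4 -> FAULT, frames=[2,1,4] (faults so far: 3)
  step 4: ref 1 -> HIT, frames=[2,1,4] (faults so far: 3)
  step 5: ref 2 -> HIT, frames=[2,1,4] (faults so far: 3)
  step 6: ref 2 -> HIT, frames=[2,1,4] (faults so far: 3)
  step 7: ref 2 -> HIT, frames=[2,1,4] (faults so far: 3)
  step 8: ref 2 -> HIT, frames=[2,1,4] (faults so far: 3)
  step 9: ref 3 -> FAULT, evict 1, frames=[2,3,4] (faults so far: 4)
  step 10: ref 3 -> HIT, frames=[2,3,4] (faults so far: 4)
  step 11: ref 3 -> HIT, frames=[2,3,4] (faults so far: 4)
  step 12: ref 2 -> HIT, frames=[2,3,4] (faults so far: 4)
  step 13: ref 3 -> HIT, frames=[2,3,4] (faults so far: 4)
  Optimal total faults: 4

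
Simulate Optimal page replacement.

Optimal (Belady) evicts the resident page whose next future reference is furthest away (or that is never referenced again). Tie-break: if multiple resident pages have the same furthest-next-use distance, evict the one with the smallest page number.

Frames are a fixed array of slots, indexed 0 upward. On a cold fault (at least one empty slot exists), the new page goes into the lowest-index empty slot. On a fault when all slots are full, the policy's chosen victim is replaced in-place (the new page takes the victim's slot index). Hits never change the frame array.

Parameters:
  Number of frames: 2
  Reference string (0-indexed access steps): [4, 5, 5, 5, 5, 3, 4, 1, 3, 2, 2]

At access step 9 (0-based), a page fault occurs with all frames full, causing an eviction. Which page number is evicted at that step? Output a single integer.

Step 0: ref 4 -> FAULT, frames=[4,-]
Step 1: ref 5 -> FAULT, frames=[4,5]
Step 2: ref 5 -> HIT, frames=[4,5]
Step 3: ref 5 -> HIT, frames=[4,5]
Step 4: ref 5 -> HIT, frames=[4,5]
Step 5: ref 3 -> FAULT, evict 5, frames=[4,3]
Step 6: ref 4 -> HIT, frames=[4,3]
Step 7: ref 1 -> FAULT, evict 4, frames=[1,3]
Step 8: ref 3 -> HIT, frames=[1,3]
Step 9: ref 2 -> FAULT, evict 1, frames=[2,3]
At step 9: evicted page 1

Answer: 1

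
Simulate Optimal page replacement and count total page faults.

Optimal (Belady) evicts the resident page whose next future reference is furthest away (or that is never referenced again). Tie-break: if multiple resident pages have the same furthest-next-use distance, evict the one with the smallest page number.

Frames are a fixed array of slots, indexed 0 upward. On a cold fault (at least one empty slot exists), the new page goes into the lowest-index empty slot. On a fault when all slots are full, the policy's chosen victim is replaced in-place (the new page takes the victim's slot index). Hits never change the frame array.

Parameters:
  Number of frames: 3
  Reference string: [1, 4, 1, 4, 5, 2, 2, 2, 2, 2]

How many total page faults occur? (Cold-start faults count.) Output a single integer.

Step 0: ref 1 → FAULT, frames=[1,-,-]
Step 1: ref 4 → FAULT, frames=[1,4,-]
Step 2: ref 1 → HIT, frames=[1,4,-]
Step 3: ref 4 → HIT, frames=[1,4,-]
Step 4: ref 5 → FAULT, frames=[1,4,5]
Step 5: ref 2 → FAULT (evict 1), frames=[2,4,5]
Step 6: ref 2 → HIT, frames=[2,4,5]
Step 7: ref 2 → HIT, frames=[2,4,5]
Step 8: ref 2 → HIT, frames=[2,4,5]
Step 9: ref 2 → HIT, frames=[2,4,5]
Total faults: 4

Answer: 4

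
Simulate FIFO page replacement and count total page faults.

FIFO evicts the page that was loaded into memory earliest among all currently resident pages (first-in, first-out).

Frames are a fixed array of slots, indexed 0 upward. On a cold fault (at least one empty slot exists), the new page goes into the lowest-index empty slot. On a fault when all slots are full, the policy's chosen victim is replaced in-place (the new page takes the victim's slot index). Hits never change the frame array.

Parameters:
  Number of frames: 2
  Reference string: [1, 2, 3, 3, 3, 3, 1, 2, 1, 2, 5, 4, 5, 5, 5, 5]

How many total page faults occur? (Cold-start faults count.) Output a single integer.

Answer: 7

Derivation:
Step 0: ref 1 → FAULT, frames=[1,-]
Step 1: ref 2 → FAULT, frames=[1,2]
Step 2: ref 3 → FAULT (evict 1), frames=[3,2]
Step 3: ref 3 → HIT, frames=[3,2]
Step 4: ref 3 → HIT, frames=[3,2]
Step 5: ref 3 → HIT, frames=[3,2]
Step 6: ref 1 → FAULT (evict 2), frames=[3,1]
Step 7: ref 2 → FAULT (evict 3), frames=[2,1]
Step 8: ref 1 → HIT, frames=[2,1]
Step 9: ref 2 → HIT, frames=[2,1]
Step 10: ref 5 → FAULT (evict 1), frames=[2,5]
Step 11: ref 4 → FAULT (evict 2), frames=[4,5]
Step 12: ref 5 → HIT, frames=[4,5]
Step 13: ref 5 → HIT, frames=[4,5]
Step 14: ref 5 → HIT, frames=[4,5]
Step 15: ref 5 → HIT, frames=[4,5]
Total faults: 7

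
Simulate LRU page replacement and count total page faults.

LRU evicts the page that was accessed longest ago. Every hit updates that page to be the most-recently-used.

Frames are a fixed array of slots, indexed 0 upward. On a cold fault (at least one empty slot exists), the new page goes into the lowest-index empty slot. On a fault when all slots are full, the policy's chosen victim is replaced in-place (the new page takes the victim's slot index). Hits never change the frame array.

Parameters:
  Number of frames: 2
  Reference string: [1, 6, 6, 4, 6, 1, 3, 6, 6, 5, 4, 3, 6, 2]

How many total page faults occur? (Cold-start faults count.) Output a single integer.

Step 0: ref 1 → FAULT, frames=[1,-]
Step 1: ref 6 → FAULT, frames=[1,6]
Step 2: ref 6 → HIT, frames=[1,6]
Step 3: ref 4 → FAULT (evict 1), frames=[4,6]
Step 4: ref 6 → HIT, frames=[4,6]
Step 5: ref 1 → FAULT (evict 4), frames=[1,6]
Step 6: ref 3 → FAULT (evict 6), frames=[1,3]
Step 7: ref 6 → FAULT (evict 1), frames=[6,3]
Step 8: ref 6 → HIT, frames=[6,3]
Step 9: ref 5 → FAULT (evict 3), frames=[6,5]
Step 10: ref 4 → FAULT (evict 6), frames=[4,5]
Step 11: ref 3 → FAULT (evict 5), frames=[4,3]
Step 12: ref 6 → FAULT (evict 4), frames=[6,3]
Step 13: ref 2 → FAULT (evict 3), frames=[6,2]
Total faults: 11

Answer: 11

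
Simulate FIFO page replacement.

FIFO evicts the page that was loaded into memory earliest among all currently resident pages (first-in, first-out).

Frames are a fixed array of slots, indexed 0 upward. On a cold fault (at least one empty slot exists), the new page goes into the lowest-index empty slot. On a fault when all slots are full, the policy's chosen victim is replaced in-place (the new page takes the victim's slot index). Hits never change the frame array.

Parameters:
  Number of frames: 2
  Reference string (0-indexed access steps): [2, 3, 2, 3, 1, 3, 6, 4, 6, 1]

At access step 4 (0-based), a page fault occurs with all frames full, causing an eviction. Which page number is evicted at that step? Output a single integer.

Answer: 2

Derivation:
Step 0: ref 2 -> FAULT, frames=[2,-]
Step 1: ref 3 -> FAULT, frames=[2,3]
Step 2: ref 2 -> HIT, frames=[2,3]
Step 3: ref 3 -> HIT, frames=[2,3]
Step 4: ref 1 -> FAULT, evict 2, frames=[1,3]
At step 4: evicted page 2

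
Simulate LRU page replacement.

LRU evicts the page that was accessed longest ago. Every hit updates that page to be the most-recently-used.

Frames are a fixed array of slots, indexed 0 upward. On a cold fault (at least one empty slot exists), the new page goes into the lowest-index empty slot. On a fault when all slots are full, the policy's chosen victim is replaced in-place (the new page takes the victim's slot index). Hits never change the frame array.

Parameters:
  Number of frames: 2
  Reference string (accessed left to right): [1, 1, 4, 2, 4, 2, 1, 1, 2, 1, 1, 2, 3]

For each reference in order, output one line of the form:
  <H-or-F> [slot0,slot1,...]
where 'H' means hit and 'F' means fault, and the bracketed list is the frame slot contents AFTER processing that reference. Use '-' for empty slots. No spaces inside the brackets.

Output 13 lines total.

F [1,-]
H [1,-]
F [1,4]
F [2,4]
H [2,4]
H [2,4]
F [2,1]
H [2,1]
H [2,1]
H [2,1]
H [2,1]
H [2,1]
F [2,3]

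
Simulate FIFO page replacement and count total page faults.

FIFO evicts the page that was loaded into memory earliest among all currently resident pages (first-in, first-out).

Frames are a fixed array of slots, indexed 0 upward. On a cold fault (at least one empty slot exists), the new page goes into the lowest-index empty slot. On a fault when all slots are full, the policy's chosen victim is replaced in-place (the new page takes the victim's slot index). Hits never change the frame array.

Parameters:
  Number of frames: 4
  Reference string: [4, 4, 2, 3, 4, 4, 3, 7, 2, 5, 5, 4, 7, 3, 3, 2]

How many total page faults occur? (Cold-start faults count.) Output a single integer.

Answer: 7

Derivation:
Step 0: ref 4 → FAULT, frames=[4,-,-,-]
Step 1: ref 4 → HIT, frames=[4,-,-,-]
Step 2: ref 2 → FAULT, frames=[4,2,-,-]
Step 3: ref 3 → FAULT, frames=[4,2,3,-]
Step 4: ref 4 → HIT, frames=[4,2,3,-]
Step 5: ref 4 → HIT, frames=[4,2,3,-]
Step 6: ref 3 → HIT, frames=[4,2,3,-]
Step 7: ref 7 → FAULT, frames=[4,2,3,7]
Step 8: ref 2 → HIT, frames=[4,2,3,7]
Step 9: ref 5 → FAULT (evict 4), frames=[5,2,3,7]
Step 10: ref 5 → HIT, frames=[5,2,3,7]
Step 11: ref 4 → FAULT (evict 2), frames=[5,4,3,7]
Step 12: ref 7 → HIT, frames=[5,4,3,7]
Step 13: ref 3 → HIT, frames=[5,4,3,7]
Step 14: ref 3 → HIT, frames=[5,4,3,7]
Step 15: ref 2 → FAULT (evict 3), frames=[5,4,2,7]
Total faults: 7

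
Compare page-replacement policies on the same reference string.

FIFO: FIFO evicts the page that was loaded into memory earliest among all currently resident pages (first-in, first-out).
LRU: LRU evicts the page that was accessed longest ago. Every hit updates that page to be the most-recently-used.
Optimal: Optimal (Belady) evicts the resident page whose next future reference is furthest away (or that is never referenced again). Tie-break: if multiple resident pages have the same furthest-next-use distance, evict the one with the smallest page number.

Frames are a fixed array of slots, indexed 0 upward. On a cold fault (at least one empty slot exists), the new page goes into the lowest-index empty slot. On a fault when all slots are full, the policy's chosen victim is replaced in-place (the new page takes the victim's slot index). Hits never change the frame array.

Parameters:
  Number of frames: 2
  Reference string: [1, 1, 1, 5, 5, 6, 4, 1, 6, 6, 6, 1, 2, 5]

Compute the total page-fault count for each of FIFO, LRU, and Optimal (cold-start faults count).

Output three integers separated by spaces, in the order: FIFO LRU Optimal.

Answer: 8 8 7

Derivation:
--- FIFO ---
  step 0: ref 1 -> FAULT, frames=[1,-] (faults so far: 1)
  step 1: ref 1 -> HIT, frames=[1,-] (faults so far: 1)
  step 2: ref 1 -> HIT, frames=[1,-] (faults so far: 1)
  step 3: ref 5 -> FAULT, frames=[1,5] (faults so far: 2)
  step 4: ref 5 -> HIT, frames=[1,5] (faults so far: 2)
  step 5: ref 6 -> FAULT, evict 1, frames=[6,5] (faults so far: 3)
  step 6: ref 4 -> FAULT, evict 5, frames=[6,4] (faults so far: 4)
  step 7: ref 1 -> FAULT, evict 6, frames=[1,4] (faults so far: 5)
  step 8: ref 6 -> FAULT, evict 4, frames=[1,6] (faults so far: 6)
  step 9: ref 6 -> HIT, frames=[1,6] (faults so far: 6)
  step 10: ref 6 -> HIT, frames=[1,6] (faults so far: 6)
  step 11: ref 1 -> HIT, frames=[1,6] (faults so far: 6)
  step 12: ref 2 -> FAULT, evict 1, frames=[2,6] (faults so far: 7)
  step 13: ref 5 -> FAULT, evict 6, frames=[2,5] (faults so far: 8)
  FIFO total faults: 8
--- LRU ---
  step 0: ref 1 -> FAULT, frames=[1,-] (faults so far: 1)
  step 1: ref 1 -> HIT, frames=[1,-] (faults so far: 1)
  step 2: ref 1 -> HIT, frames=[1,-] (faults so far: 1)
  step 3: ref 5 -> FAULT, frames=[1,5] (faults so far: 2)
  step 4: ref 5 -> HIT, frames=[1,5] (faults so far: 2)
  step 5: ref 6 -> FAULT, evict 1, frames=[6,5] (faults so far: 3)
  step 6: ref 4 -> FAULT, evict 5, frames=[6,4] (faults so far: 4)
  step 7: ref 1 -> FAULT, evict 6, frames=[1,4] (faults so far: 5)
  step 8: ref 6 -> FAULT, evict 4, frames=[1,6] (faults so far: 6)
  step 9: ref 6 -> HIT, frames=[1,6] (faults so far: 6)
  step 10: ref 6 -> HIT, frames=[1,6] (faults so far: 6)
  step 11: ref 1 -> HIT, frames=[1,6] (faults so far: 6)
  step 12: ref 2 -> FAULT, evict 6, frames=[1,2] (faults so far: 7)
  step 13: ref 5 -> FAULT, evict 1, frames=[5,2] (faults so far: 8)
  LRU total faults: 8
--- Optimal ---
  step 0: ref 1 -> FAULT, frames=[1,-] (faults so far: 1)
  step 1: ref 1 -> HIT, frames=[1,-] (faults so far: 1)
  step 2: ref 1 -> HIT, frames=[1,-] (faults so far: 1)
  step 3: ref 5 -> FAULT, frames=[1,5] (faults so far: 2)
  step 4: ref 5 -> HIT, frames=[1,5] (faults so far: 2)
  step 5: ref 6 -> FAULT, evict 5, frames=[1,6] (faults so far: 3)
  step 6: ref 4 -> FAULT, evict 6, frames=[1,4] (faults so far: 4)
  step 7: ref 1 -> HIT, frames=[1,4] (faults so far: 4)
  step 8: ref 6 -> FAULT, evict 4, frames=[1,6] (faults so far: 5)
  step 9: ref 6 -> HIT, frames=[1,6] (faults so far: 5)
  step 10: ref 6 -> HIT, frames=[1,6] (faults so far: 5)
  step 11: ref 1 -> HIT, frames=[1,6] (faults so far: 5)
  step 12: ref 2 -> FAULT, evict 1, frames=[2,6] (faults so far: 6)
  step 13: ref 5 -> FAULT, evict 2, frames=[5,6] (faults so far: 7)
  Optimal total faults: 7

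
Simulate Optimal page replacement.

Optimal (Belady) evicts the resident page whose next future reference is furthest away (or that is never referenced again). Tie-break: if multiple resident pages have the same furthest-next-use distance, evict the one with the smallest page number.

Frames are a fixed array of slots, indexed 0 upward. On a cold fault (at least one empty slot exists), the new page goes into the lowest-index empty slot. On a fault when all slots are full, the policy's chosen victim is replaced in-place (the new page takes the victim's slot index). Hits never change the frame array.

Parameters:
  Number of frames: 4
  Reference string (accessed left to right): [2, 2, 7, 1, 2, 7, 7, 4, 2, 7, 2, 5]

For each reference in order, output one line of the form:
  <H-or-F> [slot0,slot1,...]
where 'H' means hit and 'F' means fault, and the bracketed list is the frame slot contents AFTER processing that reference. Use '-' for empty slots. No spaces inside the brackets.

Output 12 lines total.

F [2,-,-,-]
H [2,-,-,-]
F [2,7,-,-]
F [2,7,1,-]
H [2,7,1,-]
H [2,7,1,-]
H [2,7,1,-]
F [2,7,1,4]
H [2,7,1,4]
H [2,7,1,4]
H [2,7,1,4]
F [2,7,5,4]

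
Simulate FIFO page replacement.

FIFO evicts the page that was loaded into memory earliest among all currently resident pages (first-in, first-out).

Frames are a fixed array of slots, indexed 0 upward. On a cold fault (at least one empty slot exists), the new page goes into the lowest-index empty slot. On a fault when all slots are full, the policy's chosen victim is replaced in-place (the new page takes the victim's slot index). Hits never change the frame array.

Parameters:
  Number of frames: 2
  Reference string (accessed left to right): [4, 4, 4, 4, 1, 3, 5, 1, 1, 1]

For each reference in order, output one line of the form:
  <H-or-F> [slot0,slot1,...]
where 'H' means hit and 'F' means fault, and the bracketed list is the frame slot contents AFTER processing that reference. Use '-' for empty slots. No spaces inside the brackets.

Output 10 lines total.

F [4,-]
H [4,-]
H [4,-]
H [4,-]
F [4,1]
F [3,1]
F [3,5]
F [1,5]
H [1,5]
H [1,5]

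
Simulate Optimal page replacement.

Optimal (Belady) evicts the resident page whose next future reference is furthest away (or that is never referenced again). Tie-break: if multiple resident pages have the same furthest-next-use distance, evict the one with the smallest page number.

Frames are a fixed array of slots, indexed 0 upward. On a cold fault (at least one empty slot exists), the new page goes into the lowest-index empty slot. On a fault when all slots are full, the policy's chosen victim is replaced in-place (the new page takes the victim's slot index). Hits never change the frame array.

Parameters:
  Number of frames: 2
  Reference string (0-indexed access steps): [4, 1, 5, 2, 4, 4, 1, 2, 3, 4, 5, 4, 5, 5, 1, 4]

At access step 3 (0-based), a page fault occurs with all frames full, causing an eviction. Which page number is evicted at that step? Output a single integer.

Step 0: ref 4 -> FAULT, frames=[4,-]
Step 1: ref 1 -> FAULT, frames=[4,1]
Step 2: ref 5 -> FAULT, evict 1, frames=[4,5]
Step 3: ref 2 -> FAULT, evict 5, frames=[4,2]
At step 3: evicted page 5

Answer: 5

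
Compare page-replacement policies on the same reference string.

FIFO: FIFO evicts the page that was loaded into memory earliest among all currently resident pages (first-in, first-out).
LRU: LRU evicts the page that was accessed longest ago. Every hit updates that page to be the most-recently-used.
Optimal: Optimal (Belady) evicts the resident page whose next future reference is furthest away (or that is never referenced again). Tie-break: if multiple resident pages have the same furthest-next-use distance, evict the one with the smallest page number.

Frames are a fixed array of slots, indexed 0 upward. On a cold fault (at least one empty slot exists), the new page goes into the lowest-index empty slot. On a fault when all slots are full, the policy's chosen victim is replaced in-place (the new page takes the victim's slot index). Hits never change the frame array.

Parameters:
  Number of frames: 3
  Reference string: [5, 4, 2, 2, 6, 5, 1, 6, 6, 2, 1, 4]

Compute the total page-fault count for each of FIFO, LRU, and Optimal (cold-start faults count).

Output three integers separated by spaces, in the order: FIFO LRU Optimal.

--- FIFO ---
  step 0: ref 5 -> FAULT, frames=[5,-,-] (faults so far: 1)
  step 1: ref 4 -> FAULT, frames=[5,4,-] (faults so far: 2)
  step 2: ref 2 -> FAULT, frames=[5,4,2] (faults so far: 3)
  step 3: ref 2 -> HIT, frames=[5,4,2] (faults so far: 3)
  step 4: ref 6 -> FAULT, evict 5, frames=[6,4,2] (faults so far: 4)
  step 5: ref 5 -> FAULT, evict 4, frames=[6,5,2] (faults so far: 5)
  step 6: ref 1 -> FAULT, evict 2, frames=[6,5,1] (faults so far: 6)
  step 7: ref 6 -> HIT, frames=[6,5,1] (faults so far: 6)
  step 8: ref 6 -> HIT, frames=[6,5,1] (faults so far: 6)
  step 9: ref 2 -> FAULT, evict 6, frames=[2,5,1] (faults so far: 7)
  step 10: ref 1 -> HIT, frames=[2,5,1] (faults so far: 7)
  step 11: ref 4 -> FAULT, evict 5, frames=[2,4,1] (faults so far: 8)
  FIFO total faults: 8
--- LRU ---
  step 0: ref 5 -> FAULT, frames=[5,-,-] (faults so far: 1)
  step 1: ref 4 -> FAULT, frames=[5,4,-] (faults so far: 2)
  step 2: ref 2 -> FAULT, frames=[5,4,2] (faults so far: 3)
  step 3: ref 2 -> HIT, frames=[5,4,2] (faults so far: 3)
  step 4: ref 6 -> FAULT, evict 5, frames=[6,4,2] (faults so far: 4)
  step 5: ref 5 -> FAULT, evict 4, frames=[6,5,2] (faults so far: 5)
  step 6: ref 1 -> FAULT, evict 2, frames=[6,5,1] (faults so far: 6)
  step 7: ref 6 -> HIT, frames=[6,5,1] (faults so far: 6)
  step 8: ref 6 -> HIT, frames=[6,5,1] (faults so far: 6)
  step 9: ref 2 -> FAULT, evict 5, frames=[6,2,1] (faults so far: 7)
  step 10: ref 1 -> HIT, frames=[6,2,1] (faults so far: 7)
  step 11: ref 4 -> FAULT, evict 6, frames=[4,2,1] (faults so far: 8)
  LRU total faults: 8
--- Optimal ---
  step 0: ref 5 -> FAULT, frames=[5,-,-] (faults so far: 1)
  step 1: ref 4 -> FAULT, frames=[5,4,-] (faults so far: 2)
  step 2: ref 2 -> FAULT, frames=[5,4,2] (faults so far: 3)
  step 3: ref 2 -> HIT, frames=[5,4,2] (faults so far: 3)
  step 4: ref 6 -> FAULT, evict 4, frames=[5,6,2] (faults so far: 4)
  step 5: ref 5 -> HIT, frames=[5,6,2] (faults so far: 4)
  step 6: ref 1 -> FAULT, evict 5, frames=[1,6,2] (faults so far: 5)
  step 7: ref 6 -> HIT, frames=[1,6,2] (faults so far: 5)
  step 8: ref 6 -> HIT, frames=[1,6,2] (faults so far: 5)
  step 9: ref 2 -> HIT, frames=[1,6,2] (faults so far: 5)
  step 10: ref 1 -> HIT, frames=[1,6,2] (faults so far: 5)
  step 11: ref 4 -> FAULT, evict 1, frames=[4,6,2] (faults so far: 6)
  Optimal total faults: 6

Answer: 8 8 6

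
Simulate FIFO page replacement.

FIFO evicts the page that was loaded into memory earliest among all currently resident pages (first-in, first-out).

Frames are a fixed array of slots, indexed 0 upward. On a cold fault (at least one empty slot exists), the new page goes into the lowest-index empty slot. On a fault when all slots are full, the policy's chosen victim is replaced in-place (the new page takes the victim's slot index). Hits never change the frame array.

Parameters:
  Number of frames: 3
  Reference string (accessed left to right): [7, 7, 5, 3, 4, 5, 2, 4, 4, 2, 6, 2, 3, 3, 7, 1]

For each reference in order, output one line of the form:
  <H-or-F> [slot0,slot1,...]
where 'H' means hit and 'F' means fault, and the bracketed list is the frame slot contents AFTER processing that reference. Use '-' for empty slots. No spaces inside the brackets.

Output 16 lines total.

F [7,-,-]
H [7,-,-]
F [7,5,-]
F [7,5,3]
F [4,5,3]
H [4,5,3]
F [4,2,3]
H [4,2,3]
H [4,2,3]
H [4,2,3]
F [4,2,6]
H [4,2,6]
F [3,2,6]
H [3,2,6]
F [3,7,6]
F [3,7,1]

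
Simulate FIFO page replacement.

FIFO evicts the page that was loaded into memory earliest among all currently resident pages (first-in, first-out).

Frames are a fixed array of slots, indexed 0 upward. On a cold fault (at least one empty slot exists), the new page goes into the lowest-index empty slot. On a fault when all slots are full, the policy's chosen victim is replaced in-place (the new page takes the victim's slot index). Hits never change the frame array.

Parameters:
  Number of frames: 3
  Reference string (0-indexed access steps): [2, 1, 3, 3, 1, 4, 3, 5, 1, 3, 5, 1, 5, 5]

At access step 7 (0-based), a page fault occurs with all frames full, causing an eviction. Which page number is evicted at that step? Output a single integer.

Answer: 1

Derivation:
Step 0: ref 2 -> FAULT, frames=[2,-,-]
Step 1: ref 1 -> FAULT, frames=[2,1,-]
Step 2: ref 3 -> FAULT, frames=[2,1,3]
Step 3: ref 3 -> HIT, frames=[2,1,3]
Step 4: ref 1 -> HIT, frames=[2,1,3]
Step 5: ref 4 -> FAULT, evict 2, frames=[4,1,3]
Step 6: ref 3 -> HIT, frames=[4,1,3]
Step 7: ref 5 -> FAULT, evict 1, frames=[4,5,3]
At step 7: evicted page 1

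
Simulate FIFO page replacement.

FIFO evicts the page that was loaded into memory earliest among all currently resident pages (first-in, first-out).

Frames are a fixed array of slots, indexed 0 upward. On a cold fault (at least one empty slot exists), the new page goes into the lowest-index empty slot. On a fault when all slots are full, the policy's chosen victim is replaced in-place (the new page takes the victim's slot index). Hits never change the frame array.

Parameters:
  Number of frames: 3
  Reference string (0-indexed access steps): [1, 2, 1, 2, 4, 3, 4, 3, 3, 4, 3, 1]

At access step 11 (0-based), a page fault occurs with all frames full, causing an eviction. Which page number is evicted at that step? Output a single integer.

Step 0: ref 1 -> FAULT, frames=[1,-,-]
Step 1: ref 2 -> FAULT, frames=[1,2,-]
Step 2: ref 1 -> HIT, frames=[1,2,-]
Step 3: ref 2 -> HIT, frames=[1,2,-]
Step 4: ref 4 -> FAULT, frames=[1,2,4]
Step 5: ref 3 -> FAULT, evict 1, frames=[3,2,4]
Step 6: ref 4 -> HIT, frames=[3,2,4]
Step 7: ref 3 -> HIT, frames=[3,2,4]
Step 8: ref 3 -> HIT, frames=[3,2,4]
Step 9: ref 4 -> HIT, frames=[3,2,4]
Step 10: ref 3 -> HIT, frames=[3,2,4]
Step 11: ref 1 -> FAULT, evict 2, frames=[3,1,4]
At step 11: evicted page 2

Answer: 2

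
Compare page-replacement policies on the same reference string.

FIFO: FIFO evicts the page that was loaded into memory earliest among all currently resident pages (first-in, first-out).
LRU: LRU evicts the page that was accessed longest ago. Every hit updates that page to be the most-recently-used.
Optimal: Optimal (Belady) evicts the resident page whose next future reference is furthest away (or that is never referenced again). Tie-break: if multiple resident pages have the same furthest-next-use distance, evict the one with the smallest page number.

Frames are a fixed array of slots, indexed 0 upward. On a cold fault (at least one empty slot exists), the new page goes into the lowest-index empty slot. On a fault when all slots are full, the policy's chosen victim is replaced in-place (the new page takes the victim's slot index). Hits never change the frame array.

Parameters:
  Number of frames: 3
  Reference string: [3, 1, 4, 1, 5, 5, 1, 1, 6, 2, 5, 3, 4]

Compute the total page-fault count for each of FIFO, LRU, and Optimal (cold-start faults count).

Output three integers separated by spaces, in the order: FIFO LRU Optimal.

--- FIFO ---
  step 0: ref 3 -> FAULT, frames=[3,-,-] (faults so far: 1)
  step 1: ref 1 -> FAULT, frames=[3,1,-] (faults so far: 2)
  step 2: ref 4 -> FAULT, frames=[3,1,4] (faults so far: 3)
  step 3: ref 1 -> HIT, frames=[3,1,4] (faults so far: 3)
  step 4: ref 5 -> FAULT, evict 3, frames=[5,1,4] (faults so far: 4)
  step 5: ref 5 -> HIT, frames=[5,1,4] (faults so far: 4)
  step 6: ref 1 -> HIT, frames=[5,1,4] (faults so far: 4)
  step 7: ref 1 -> HIT, frames=[5,1,4] (faults so far: 4)
  step 8: ref 6 -> FAULT, evict 1, frames=[5,6,4] (faults so far: 5)
  step 9: ref 2 -> FAULT, evict 4, frames=[5,6,2] (faults so far: 6)
  step 10: ref 5 -> HIT, frames=[5,6,2] (faults so far: 6)
  step 11: ref 3 -> FAULT, evict 5, frames=[3,6,2] (faults so far: 7)
  step 12: ref 4 -> FAULT, evict 6, frames=[3,4,2] (faults so far: 8)
  FIFO total faults: 8
--- LRU ---
  step 0: ref 3 -> FAULT, frames=[3,-,-] (faults so far: 1)
  step 1: ref 1 -> FAULT, frames=[3,1,-] (faults so far: 2)
  step 2: ref 4 -> FAULT, frames=[3,1,4] (faults so far: 3)
  step 3: ref 1 -> HIT, frames=[3,1,4] (faults so far: 3)
  step 4: ref 5 -> FAULT, evict 3, frames=[5,1,4] (faults so far: 4)
  step 5: ref 5 -> HIT, frames=[5,1,4] (faults so far: 4)
  step 6: ref 1 -> HIT, frames=[5,1,4] (faults so far: 4)
  step 7: ref 1 -> HIT, frames=[5,1,4] (faults so far: 4)
  step 8: ref 6 -> FAULT, evict 4, frames=[5,1,6] (faults so far: 5)
  step 9: ref 2 -> FAULT, evict 5, frames=[2,1,6] (faults so far: 6)
  step 10: ref 5 -> FAULT, evict 1, frames=[2,5,6] (faults so far: 7)
  step 11: ref 3 -> FAULT, evict 6, frames=[2,5,3] (faults so far: 8)
  step 12: ref 4 -> FAULT, evict 2, frames=[4,5,3] (faults so far: 9)
  LRU total faults: 9
--- Optimal ---
  step 0: ref 3 -> FAULT, frames=[3,-,-] (faults so far: 1)
  step 1: ref 1 -> FAULT, frames=[3,1,-] (faults so far: 2)
  step 2: ref 4 -> FAULT, frames=[3,1,4] (faults so far: 3)
  step 3: ref 1 -> HIT, frames=[3,1,4] (faults so far: 3)
  step 4: ref 5 -> FAULT, evict 4, frames=[3,1,5] (faults so far: 4)
  step 5: ref 5 -> HIT, frames=[3,1,5] (faults so far: 4)
  step 6: ref 1 -> HIT, frames=[3,1,5] (faults so far: 4)
  step 7: ref 1 -> HIT, frames=[3,1,5] (faults so far: 4)
  step 8: ref 6 -> FAULT, evict 1, frames=[3,6,5] (faults so far: 5)
  step 9: ref 2 -> FAULT, evict 6, frames=[3,2,5] (faults so far: 6)
  step 10: ref 5 -> HIT, frames=[3,2,5] (faults so far: 6)
  step 11: ref 3 -> HIT, frames=[3,2,5] (faults so far: 6)
  step 12: ref 4 -> FAULT, evict 2, frames=[3,4,5] (faults so far: 7)
  Optimal total faults: 7

Answer: 8 9 7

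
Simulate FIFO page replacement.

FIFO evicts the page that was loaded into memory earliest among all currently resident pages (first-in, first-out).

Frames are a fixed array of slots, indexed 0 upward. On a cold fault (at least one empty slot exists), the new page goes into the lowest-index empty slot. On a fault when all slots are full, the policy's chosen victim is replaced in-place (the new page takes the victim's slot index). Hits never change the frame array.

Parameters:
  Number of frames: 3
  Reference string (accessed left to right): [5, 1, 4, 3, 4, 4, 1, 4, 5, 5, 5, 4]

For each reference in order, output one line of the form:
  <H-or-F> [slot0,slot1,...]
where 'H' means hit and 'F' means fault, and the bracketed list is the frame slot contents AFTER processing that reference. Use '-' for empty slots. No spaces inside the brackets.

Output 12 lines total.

F [5,-,-]
F [5,1,-]
F [5,1,4]
F [3,1,4]
H [3,1,4]
H [3,1,4]
H [3,1,4]
H [3,1,4]
F [3,5,4]
H [3,5,4]
H [3,5,4]
H [3,5,4]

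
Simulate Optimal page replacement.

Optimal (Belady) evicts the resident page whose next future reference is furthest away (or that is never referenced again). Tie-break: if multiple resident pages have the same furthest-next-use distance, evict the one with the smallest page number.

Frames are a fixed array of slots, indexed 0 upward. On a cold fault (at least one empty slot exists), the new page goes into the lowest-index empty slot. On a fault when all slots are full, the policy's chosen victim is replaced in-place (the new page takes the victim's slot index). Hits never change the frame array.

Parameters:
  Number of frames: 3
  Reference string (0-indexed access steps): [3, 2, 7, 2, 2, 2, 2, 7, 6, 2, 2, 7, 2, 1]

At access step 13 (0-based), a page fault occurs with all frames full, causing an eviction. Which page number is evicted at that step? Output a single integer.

Step 0: ref 3 -> FAULT, frames=[3,-,-]
Step 1: ref 2 -> FAULT, frames=[3,2,-]
Step 2: ref 7 -> FAULT, frames=[3,2,7]
Step 3: ref 2 -> HIT, frames=[3,2,7]
Step 4: ref 2 -> HIT, frames=[3,2,7]
Step 5: ref 2 -> HIT, frames=[3,2,7]
Step 6: ref 2 -> HIT, frames=[3,2,7]
Step 7: ref 7 -> HIT, frames=[3,2,7]
Step 8: ref 6 -> FAULT, evict 3, frames=[6,2,7]
Step 9: ref 2 -> HIT, frames=[6,2,7]
Step 10: ref 2 -> HIT, frames=[6,2,7]
Step 11: ref 7 -> HIT, frames=[6,2,7]
Step 12: ref 2 -> HIT, frames=[6,2,7]
Step 13: ref 1 -> FAULT, evict 2, frames=[6,1,7]
At step 13: evicted page 2

Answer: 2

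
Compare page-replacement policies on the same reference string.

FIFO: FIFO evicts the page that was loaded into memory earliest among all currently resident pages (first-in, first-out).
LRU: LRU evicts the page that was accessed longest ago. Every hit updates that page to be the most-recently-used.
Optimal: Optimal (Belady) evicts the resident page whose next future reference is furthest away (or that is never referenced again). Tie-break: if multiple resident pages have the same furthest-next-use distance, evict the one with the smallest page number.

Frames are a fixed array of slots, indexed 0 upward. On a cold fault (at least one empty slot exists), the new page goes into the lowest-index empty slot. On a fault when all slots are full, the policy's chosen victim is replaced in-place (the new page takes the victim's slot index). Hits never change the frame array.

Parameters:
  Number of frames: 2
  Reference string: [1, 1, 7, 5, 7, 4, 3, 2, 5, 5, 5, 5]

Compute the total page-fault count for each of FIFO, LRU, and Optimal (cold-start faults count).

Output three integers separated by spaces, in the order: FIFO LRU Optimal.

Answer: 7 7 6

Derivation:
--- FIFO ---
  step 0: ref 1 -> FAULT, frames=[1,-] (faults so far: 1)
  step 1: ref 1 -> HIT, frames=[1,-] (faults so far: 1)
  step 2: ref 7 -> FAULT, frames=[1,7] (faults so far: 2)
  step 3: ref 5 -> FAULT, evict 1, frames=[5,7] (faults so far: 3)
  step 4: ref 7 -> HIT, frames=[5,7] (faults so far: 3)
  step 5: ref 4 -> FAULT, evict 7, frames=[5,4] (faults so far: 4)
  step 6: ref 3 -> FAULT, evict 5, frames=[3,4] (faults so far: 5)
  step 7: ref 2 -> FAULT, evict 4, frames=[3,2] (faults so far: 6)
  step 8: ref 5 -> FAULT, evict 3, frames=[5,2] (faults so far: 7)
  step 9: ref 5 -> HIT, frames=[5,2] (faults so far: 7)
  step 10: ref 5 -> HIT, frames=[5,2] (faults so far: 7)
  step 11: ref 5 -> HIT, frames=[5,2] (faults so far: 7)
  FIFO total faults: 7
--- LRU ---
  step 0: ref 1 -> FAULT, frames=[1,-] (faults so far: 1)
  step 1: ref 1 -> HIT, frames=[1,-] (faults so far: 1)
  step 2: ref 7 -> FAULT, frames=[1,7] (faults so far: 2)
  step 3: ref 5 -> FAULT, evict 1, frames=[5,7] (faults so far: 3)
  step 4: ref 7 -> HIT, frames=[5,7] (faults so far: 3)
  step 5: ref 4 -> FAULT, evict 5, frames=[4,7] (faults so far: 4)
  step 6: ref 3 -> FAULT, evict 7, frames=[4,3] (faults so far: 5)
  step 7: ref 2 -> FAULT, evict 4, frames=[2,3] (faults so far: 6)
  step 8: ref 5 -> FAULT, evict 3, frames=[2,5] (faults so far: 7)
  step 9: ref 5 -> HIT, frames=[2,5] (faults so far: 7)
  step 10: ref 5 -> HIT, frames=[2,5] (faults so far: 7)
  step 11: ref 5 -> HIT, frames=[2,5] (faults so far: 7)
  LRU total faults: 7
--- Optimal ---
  step 0: ref 1 -> FAULT, frames=[1,-] (faults so far: 1)
  step 1: ref 1 -> HIT, frames=[1,-] (faults so far: 1)
  step 2: ref 7 -> FAULT, frames=[1,7] (faults so far: 2)
  step 3: ref 5 -> FAULT, evict 1, frames=[5,7] (faults so far: 3)
  step 4: ref 7 -> HIT, frames=[5,7] (faults so far: 3)
  step 5: ref 4 -> FAULT, evict 7, frames=[5,4] (faults so far: 4)
  step 6: ref 3 -> FAULT, evict 4, frames=[5,3] (faults so far: 5)
  step 7: ref 2 -> FAULT, evict 3, frames=[5,2] (faults so far: 6)
  step 8: ref 5 -> HIT, frames=[5,2] (faults so far: 6)
  step 9: ref 5 -> HIT, frames=[5,2] (faults so far: 6)
  step 10: ref 5 -> HIT, frames=[5,2] (faults so far: 6)
  step 11: ref 5 -> HIT, frames=[5,2] (faults so far: 6)
  Optimal total faults: 6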